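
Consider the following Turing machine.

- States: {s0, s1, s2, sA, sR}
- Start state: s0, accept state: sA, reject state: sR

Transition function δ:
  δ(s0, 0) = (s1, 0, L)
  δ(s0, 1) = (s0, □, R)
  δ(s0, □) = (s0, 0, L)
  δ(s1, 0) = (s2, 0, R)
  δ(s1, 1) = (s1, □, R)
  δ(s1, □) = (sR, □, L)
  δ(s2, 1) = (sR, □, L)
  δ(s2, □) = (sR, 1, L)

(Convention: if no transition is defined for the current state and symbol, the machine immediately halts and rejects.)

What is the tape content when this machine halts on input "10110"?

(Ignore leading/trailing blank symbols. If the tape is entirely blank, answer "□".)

Execution trace:
Initial: [s0]10110
Step 1: δ(s0, 1) = (s0, □, R) → □[s0]0110
Step 2: δ(s0, 0) = (s1, 0, L) → [s1]□0110
Step 3: δ(s1, □) = (sR, □, L) → [sR]□□0110

The machine reaches the reject state sR and halts.

Final tape (ignoring leading/trailing blanks): 0110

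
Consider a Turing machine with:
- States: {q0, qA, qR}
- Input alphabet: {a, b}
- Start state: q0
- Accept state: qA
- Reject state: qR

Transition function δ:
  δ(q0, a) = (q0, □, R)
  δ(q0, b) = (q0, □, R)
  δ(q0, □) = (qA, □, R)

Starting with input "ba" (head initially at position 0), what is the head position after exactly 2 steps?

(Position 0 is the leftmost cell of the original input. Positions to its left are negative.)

Execution trace (head position shown):
Step 0: [q0]ba  (head at position 0)
Step 1: move right → □[q0]a  (head at position 1)
Step 2: move right → □□[q0]□  (head at position 2)

After 2 steps, the head is at position 2.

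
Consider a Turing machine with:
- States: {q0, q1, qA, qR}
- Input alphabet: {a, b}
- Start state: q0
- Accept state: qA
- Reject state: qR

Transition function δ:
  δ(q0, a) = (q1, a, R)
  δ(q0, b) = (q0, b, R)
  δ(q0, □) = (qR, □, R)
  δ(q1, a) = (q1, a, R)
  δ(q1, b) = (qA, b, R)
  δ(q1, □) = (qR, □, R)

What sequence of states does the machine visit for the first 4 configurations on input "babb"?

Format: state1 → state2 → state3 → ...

Execution trace:
Initial: [q0]babb
Step 1: δ(q0, b) = (q0, b, R) → b[q0]abb
Step 2: δ(q0, a) = (q1, a, R) → ba[q1]bb
Step 3: δ(q1, b) = (qA, b, R) → bab[qA]b

The machine reaches the accept state qA and halts.

State sequence: q0 → q0 → q1 → qA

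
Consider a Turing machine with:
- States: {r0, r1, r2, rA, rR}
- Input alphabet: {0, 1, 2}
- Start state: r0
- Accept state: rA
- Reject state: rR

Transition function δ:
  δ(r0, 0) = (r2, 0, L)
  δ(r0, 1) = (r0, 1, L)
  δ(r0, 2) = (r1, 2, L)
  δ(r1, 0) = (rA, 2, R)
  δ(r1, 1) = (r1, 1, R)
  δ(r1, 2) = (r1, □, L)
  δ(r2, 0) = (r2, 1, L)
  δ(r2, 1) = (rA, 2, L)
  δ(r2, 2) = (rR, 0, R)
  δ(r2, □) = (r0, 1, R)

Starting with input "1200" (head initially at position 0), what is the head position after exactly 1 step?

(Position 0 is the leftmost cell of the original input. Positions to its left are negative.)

Execution trace (head position shown):
Step 0: [r0]1200  (head at position 0)
Step 1: move left → [r0]□1200  (head at position -1)

After 1 step, the head is at position -1.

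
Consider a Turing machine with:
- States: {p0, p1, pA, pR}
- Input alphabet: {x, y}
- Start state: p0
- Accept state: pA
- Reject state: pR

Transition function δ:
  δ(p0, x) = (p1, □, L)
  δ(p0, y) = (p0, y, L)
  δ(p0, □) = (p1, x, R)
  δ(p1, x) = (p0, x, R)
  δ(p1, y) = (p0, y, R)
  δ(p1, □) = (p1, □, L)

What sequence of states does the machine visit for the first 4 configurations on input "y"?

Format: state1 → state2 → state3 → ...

Execution trace:
Initial: [p0]y
Step 1: δ(p0, y) = (p0, y, L) → [p0]□y
Step 2: δ(p0, □) = (p1, x, R) → x[p1]y
Step 3: δ(p1, y) = (p0, y, R) → xy[p0]□

State sequence: p0 → p0 → p1 → p0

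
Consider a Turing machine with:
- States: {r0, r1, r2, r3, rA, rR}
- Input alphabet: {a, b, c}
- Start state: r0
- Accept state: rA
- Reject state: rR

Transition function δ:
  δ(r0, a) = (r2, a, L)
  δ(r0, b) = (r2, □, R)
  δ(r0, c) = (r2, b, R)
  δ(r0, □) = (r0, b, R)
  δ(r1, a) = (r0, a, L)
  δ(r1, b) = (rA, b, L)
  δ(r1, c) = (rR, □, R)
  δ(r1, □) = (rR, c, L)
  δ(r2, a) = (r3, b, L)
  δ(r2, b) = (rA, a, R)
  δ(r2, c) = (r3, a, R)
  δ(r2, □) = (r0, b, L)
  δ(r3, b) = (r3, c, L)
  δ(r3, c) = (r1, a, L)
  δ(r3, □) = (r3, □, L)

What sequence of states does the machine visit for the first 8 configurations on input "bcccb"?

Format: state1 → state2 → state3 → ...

Execution trace:
Initial: [r0]bcccb
Step 1: δ(r0, b) = (r2, □, R) → □[r2]cccb
Step 2: δ(r2, c) = (r3, a, R) → □a[r3]ccb
Step 3: δ(r3, c) = (r1, a, L) → □[r1]aacb
Step 4: δ(r1, a) = (r0, a, L) → [r0]□aacb
Step 5: δ(r0, □) = (r0, b, R) → b[r0]aacb
Step 6: δ(r0, a) = (r2, a, L) → [r2]baacb
Step 7: δ(r2, b) = (rA, a, R) → a[rA]aacb

The machine reaches the accept state rA and halts.

State sequence: r0 → r2 → r3 → r1 → r0 → r0 → r2 → rA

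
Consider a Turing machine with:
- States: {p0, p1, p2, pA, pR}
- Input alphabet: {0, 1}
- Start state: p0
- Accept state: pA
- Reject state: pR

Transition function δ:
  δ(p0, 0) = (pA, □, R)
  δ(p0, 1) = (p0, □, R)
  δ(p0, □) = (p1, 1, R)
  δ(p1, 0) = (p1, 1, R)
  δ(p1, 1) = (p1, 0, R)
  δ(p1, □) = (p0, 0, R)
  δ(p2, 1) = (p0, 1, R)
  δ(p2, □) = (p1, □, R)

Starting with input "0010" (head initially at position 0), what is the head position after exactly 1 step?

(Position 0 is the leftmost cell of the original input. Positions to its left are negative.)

Execution trace (head position shown):
Step 0: [p0]0010  (head at position 0)
Step 1: move right → □[pA]010  (head at position 1)

After 1 step, the head is at position 1.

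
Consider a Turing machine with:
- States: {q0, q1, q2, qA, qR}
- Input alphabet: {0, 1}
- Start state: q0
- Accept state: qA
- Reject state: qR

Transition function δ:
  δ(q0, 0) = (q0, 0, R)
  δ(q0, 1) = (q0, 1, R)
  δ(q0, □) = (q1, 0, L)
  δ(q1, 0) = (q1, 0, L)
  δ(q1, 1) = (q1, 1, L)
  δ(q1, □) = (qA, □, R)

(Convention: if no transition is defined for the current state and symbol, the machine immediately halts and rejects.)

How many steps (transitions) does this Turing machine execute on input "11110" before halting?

Execution trace:
Initial: [q0]11110
Step 1: δ(q0, 1) = (q0, 1, R) → 1[q0]1110
Step 2: δ(q0, 1) = (q0, 1, R) → 11[q0]110
Step 3: δ(q0, 1) = (q0, 1, R) → 111[q0]10
Step 4: δ(q0, 1) = (q0, 1, R) → 1111[q0]0
Step 5: δ(q0, 0) = (q0, 0, R) → 11110[q0]□
Step 6: δ(q0, □) = (q1, 0, L) → 1111[q1]00
Step 7: δ(q1, 0) = (q1, 0, L) → 111[q1]100
Step 8: δ(q1, 1) = (q1, 1, L) → 11[q1]1100
Step 9: δ(q1, 1) = (q1, 1, L) → 1[q1]11100
Step 10: δ(q1, 1) = (q1, 1, L) → [q1]111100
Step 11: δ(q1, 1) = (q1, 1, L) → [q1]□111100
Step 12: δ(q1, □) = (qA, □, R) → □[qA]111100

The machine reaches the accept state qA and halts.

The machine executed 12 steps before halting.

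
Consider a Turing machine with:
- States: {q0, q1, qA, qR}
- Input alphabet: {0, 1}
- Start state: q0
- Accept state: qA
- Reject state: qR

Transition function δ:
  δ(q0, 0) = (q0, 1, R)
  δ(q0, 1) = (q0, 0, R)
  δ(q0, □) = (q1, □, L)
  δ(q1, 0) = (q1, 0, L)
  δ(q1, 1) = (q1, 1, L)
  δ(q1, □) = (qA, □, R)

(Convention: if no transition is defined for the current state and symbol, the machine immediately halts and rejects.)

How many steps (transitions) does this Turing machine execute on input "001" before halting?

Execution trace:
Initial: [q0]001
Step 1: δ(q0, 0) = (q0, 1, R) → 1[q0]01
Step 2: δ(q0, 0) = (q0, 1, R) → 11[q0]1
Step 3: δ(q0, 1) = (q0, 0, R) → 110[q0]□
Step 4: δ(q0, □) = (q1, □, L) → 11[q1]0□
Step 5: δ(q1, 0) = (q1, 0, L) → 1[q1]10□
Step 6: δ(q1, 1) = (q1, 1, L) → [q1]110□
Step 7: δ(q1, 1) = (q1, 1, L) → [q1]□110□
Step 8: δ(q1, □) = (qA, □, R) → □[qA]110□

The machine reaches the accept state qA and halts.

The machine executed 8 steps before halting.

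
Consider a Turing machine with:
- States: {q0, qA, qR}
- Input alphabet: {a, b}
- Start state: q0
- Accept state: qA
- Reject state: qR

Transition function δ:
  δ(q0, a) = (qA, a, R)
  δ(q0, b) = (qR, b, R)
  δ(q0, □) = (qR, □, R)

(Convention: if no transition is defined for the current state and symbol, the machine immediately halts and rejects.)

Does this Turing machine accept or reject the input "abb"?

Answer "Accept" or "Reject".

Execution trace:
Initial: [q0]abb
Step 1: δ(q0, a) = (qA, a, R) → a[qA]bb

The machine reaches the accept state qA and halts.

Answer: Accept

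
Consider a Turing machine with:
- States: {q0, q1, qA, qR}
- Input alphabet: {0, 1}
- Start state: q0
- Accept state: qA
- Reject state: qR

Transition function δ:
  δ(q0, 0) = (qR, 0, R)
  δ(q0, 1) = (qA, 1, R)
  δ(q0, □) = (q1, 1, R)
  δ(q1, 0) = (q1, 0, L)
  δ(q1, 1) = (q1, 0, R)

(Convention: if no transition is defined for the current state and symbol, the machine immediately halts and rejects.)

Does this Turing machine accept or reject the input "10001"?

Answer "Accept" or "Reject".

Execution trace:
Initial: [q0]10001
Step 1: δ(q0, 1) = (qA, 1, R) → 1[qA]0001

The machine reaches the accept state qA and halts.

Answer: Accept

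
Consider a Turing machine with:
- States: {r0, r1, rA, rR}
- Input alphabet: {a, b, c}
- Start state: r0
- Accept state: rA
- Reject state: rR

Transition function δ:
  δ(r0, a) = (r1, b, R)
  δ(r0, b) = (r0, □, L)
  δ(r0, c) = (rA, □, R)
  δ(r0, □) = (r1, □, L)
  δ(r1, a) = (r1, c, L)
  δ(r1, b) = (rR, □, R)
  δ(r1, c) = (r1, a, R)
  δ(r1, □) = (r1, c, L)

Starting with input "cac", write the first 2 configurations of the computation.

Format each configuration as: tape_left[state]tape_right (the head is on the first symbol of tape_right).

Transitions applied:
Step 1: δ(r0, c) = (rA, □, R)

The first 2 configurations are:
[r0]cac ⊢ □[rA]ac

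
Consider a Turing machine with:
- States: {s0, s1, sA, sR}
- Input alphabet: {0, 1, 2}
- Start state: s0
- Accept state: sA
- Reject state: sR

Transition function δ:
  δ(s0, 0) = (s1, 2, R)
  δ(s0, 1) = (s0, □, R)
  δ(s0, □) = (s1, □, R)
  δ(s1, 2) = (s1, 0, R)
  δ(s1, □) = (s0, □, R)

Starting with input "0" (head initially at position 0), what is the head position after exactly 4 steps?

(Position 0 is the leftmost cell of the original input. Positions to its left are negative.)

Execution trace (head position shown):
Step 0: [s0]0  (head at position 0)
Step 1: move right → 2[s1]□  (head at position 1)
Step 2: move right → 2□[s0]□  (head at position 2)
Step 3: move right → 2□□[s1]□  (head at position 3)
Step 4: move right → 2□□□[s0]□  (head at position 4)

After 4 steps, the head is at position 4.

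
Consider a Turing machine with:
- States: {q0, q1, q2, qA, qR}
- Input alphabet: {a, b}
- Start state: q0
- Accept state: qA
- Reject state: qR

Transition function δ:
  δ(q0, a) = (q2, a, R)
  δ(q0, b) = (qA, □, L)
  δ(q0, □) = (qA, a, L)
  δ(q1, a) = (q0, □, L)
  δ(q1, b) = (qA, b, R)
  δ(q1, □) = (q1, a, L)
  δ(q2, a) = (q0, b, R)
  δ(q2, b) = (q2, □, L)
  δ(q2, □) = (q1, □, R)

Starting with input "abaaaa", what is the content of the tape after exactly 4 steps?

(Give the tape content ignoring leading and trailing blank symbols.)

Execution trace:
Initial: [q0]abaaaa
Step 1: δ(q0, a) = (q2, a, R) → a[q2]baaaa
Step 2: δ(q2, b) = (q2, □, L) → [q2]a□aaaa
Step 3: δ(q2, a) = (q0, b, R) → b[q0]□aaaa
Step 4: δ(q0, □) = (qA, a, L) → [qA]baaaaa

The machine reaches the accept state qA and halts.

After 4 steps, the tape (ignoring leading/trailing blanks) is: baaaaa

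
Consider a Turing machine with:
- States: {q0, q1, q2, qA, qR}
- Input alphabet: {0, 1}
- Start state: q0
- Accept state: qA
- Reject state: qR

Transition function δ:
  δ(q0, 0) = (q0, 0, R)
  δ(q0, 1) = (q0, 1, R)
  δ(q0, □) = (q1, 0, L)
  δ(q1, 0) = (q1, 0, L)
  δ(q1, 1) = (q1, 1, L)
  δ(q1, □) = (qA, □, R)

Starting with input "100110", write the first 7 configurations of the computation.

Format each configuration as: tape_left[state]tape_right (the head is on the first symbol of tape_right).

Transitions applied:
Step 1: δ(q0, 1) = (q0, 1, R)
Step 2: δ(q0, 0) = (q0, 0, R)
Step 3: δ(q0, 0) = (q0, 0, R)
Step 4: δ(q0, 1) = (q0, 1, R)
Step 5: δ(q0, 1) = (q0, 1, R)
Step 6: δ(q0, 0) = (q0, 0, R)

The first 7 configurations are:
[q0]100110 ⊢ 1[q0]00110 ⊢ 10[q0]0110 ⊢ 100[q0]110 ⊢ 1001[q0]10 ⊢ 10011[q0]0 ⊢ 100110[q0]□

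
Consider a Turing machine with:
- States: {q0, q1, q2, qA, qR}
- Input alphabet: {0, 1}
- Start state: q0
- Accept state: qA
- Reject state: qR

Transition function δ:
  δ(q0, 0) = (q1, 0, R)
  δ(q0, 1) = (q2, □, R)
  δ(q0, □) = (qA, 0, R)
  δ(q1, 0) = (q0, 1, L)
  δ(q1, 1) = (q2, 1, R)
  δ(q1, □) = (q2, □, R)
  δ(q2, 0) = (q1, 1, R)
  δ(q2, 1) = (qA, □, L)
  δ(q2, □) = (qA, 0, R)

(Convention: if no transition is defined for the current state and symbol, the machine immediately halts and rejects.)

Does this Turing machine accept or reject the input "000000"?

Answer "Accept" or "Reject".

Execution trace:
Initial: [q0]000000
Step 1: δ(q0, 0) = (q1, 0, R) → 0[q1]00000
Step 2: δ(q1, 0) = (q0, 1, L) → [q0]010000
Step 3: δ(q0, 0) = (q1, 0, R) → 0[q1]10000
Step 4: δ(q1, 1) = (q2, 1, R) → 01[q2]0000
Step 5: δ(q2, 0) = (q1, 1, R) → 011[q1]000
Step 6: δ(q1, 0) = (q0, 1, L) → 01[q0]1100
Step 7: δ(q0, 1) = (q2, □, R) → 01□[q2]100
Step 8: δ(q2, 1) = (qA, □, L) → 01[qA]□□00

The machine reaches the accept state qA and halts.

Answer: Accept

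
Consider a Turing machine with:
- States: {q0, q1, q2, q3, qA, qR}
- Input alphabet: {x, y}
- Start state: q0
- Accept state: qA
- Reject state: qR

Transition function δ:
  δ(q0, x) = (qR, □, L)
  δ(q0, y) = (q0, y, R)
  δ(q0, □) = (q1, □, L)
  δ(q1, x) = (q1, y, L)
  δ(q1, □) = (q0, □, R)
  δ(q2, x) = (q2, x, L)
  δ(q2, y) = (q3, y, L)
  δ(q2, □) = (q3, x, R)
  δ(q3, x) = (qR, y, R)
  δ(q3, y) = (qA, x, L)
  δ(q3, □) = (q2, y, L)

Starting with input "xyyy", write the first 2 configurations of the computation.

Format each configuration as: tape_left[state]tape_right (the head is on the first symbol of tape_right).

Transitions applied:
Step 1: δ(q0, x) = (qR, □, L)

The first 2 configurations are:
[q0]xyyy ⊢ [qR]□□yyy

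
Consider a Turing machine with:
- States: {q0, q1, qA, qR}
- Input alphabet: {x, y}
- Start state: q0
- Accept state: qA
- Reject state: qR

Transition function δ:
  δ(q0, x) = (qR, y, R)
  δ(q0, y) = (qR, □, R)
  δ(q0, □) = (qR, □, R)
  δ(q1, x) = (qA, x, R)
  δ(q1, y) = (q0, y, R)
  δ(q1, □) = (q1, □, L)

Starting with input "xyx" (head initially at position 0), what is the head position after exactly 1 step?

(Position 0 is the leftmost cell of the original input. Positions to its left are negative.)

Execution trace (head position shown):
Step 0: [q0]xyx  (head at position 0)
Step 1: move right → y[qR]yx  (head at position 1)

After 1 step, the head is at position 1.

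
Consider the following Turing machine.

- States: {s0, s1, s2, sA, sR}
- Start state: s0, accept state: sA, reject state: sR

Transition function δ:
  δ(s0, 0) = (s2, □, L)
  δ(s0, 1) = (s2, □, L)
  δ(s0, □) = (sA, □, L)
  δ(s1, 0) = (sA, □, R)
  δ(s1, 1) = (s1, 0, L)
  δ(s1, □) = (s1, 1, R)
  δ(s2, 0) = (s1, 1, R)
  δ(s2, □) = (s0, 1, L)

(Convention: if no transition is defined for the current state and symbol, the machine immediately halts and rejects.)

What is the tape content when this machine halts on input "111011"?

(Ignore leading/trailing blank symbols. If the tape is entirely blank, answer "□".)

Execution trace:
Initial: [s0]111011
Step 1: δ(s0, 1) = (s2, □, L) → [s2]□□11011
Step 2: δ(s2, □) = (s0, 1, L) → [s0]□1□11011
Step 3: δ(s0, □) = (sA, □, L) → [sA]□□1□11011

The machine reaches the accept state sA and halts.

Final tape (ignoring leading/trailing blanks): 1□11011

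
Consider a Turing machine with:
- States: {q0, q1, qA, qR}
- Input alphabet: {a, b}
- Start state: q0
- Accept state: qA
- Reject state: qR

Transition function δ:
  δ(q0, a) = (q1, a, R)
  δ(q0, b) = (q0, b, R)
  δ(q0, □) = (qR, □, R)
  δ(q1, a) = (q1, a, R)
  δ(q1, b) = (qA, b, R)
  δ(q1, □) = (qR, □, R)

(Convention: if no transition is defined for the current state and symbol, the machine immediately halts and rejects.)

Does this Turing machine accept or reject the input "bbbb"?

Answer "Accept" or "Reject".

Execution trace:
Initial: [q0]bbbb
Step 1: δ(q0, b) = (q0, b, R) → b[q0]bbb
Step 2: δ(q0, b) = (q0, b, R) → bb[q0]bb
Step 3: δ(q0, b) = (q0, b, R) → bbb[q0]b
Step 4: δ(q0, b) = (q0, b, R) → bbbb[q0]□
Step 5: δ(q0, □) = (qR, □, R) → bbbb□[qR]□

The machine reaches the reject state qR and halts.

Answer: Reject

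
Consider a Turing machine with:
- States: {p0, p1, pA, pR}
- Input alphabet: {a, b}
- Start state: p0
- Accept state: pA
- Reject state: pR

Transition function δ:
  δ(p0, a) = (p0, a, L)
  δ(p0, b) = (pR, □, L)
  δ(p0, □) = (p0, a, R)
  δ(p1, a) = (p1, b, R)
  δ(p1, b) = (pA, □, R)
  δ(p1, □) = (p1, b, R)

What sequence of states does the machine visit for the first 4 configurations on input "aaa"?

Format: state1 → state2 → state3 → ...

Execution trace:
Initial: [p0]aaa
Step 1: δ(p0, a) = (p0, a, L) → [p0]□aaa
Step 2: δ(p0, □) = (p0, a, R) → a[p0]aaa
Step 3: δ(p0, a) = (p0, a, L) → [p0]aaaa

State sequence: p0 → p0 → p0 → p0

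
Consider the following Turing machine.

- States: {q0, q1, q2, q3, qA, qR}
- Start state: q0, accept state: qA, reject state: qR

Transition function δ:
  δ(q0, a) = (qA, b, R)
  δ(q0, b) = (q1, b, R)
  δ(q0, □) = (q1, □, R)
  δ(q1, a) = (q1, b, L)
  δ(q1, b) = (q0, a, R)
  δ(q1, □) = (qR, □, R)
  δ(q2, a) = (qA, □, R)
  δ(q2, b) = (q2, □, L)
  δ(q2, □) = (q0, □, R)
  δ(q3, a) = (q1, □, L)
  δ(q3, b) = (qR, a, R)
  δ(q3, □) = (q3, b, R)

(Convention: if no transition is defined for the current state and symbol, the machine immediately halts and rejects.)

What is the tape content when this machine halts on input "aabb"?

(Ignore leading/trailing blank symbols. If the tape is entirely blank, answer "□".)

Execution trace:
Initial: [q0]aabb
Step 1: δ(q0, a) = (qA, b, R) → b[qA]abb

The machine reaches the accept state qA and halts.

Final tape (ignoring leading/trailing blanks): babb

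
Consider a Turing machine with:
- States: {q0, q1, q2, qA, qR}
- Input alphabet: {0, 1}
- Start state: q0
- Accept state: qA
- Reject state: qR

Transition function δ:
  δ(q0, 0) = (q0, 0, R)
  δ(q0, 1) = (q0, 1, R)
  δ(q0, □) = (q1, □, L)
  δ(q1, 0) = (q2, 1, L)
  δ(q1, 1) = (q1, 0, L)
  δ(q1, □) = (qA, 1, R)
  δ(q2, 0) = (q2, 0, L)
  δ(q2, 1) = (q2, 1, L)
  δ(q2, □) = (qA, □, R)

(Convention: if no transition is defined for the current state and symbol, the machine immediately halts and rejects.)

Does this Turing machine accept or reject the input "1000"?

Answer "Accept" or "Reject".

Execution trace:
Initial: [q0]1000
Step 1: δ(q0, 1) = (q0, 1, R) → 1[q0]000
Step 2: δ(q0, 0) = (q0, 0, R) → 10[q0]00
Step 3: δ(q0, 0) = (q0, 0, R) → 100[q0]0
Step 4: δ(q0, 0) = (q0, 0, R) → 1000[q0]□
Step 5: δ(q0, □) = (q1, □, L) → 100[q1]0□
Step 6: δ(q1, 0) = (q2, 1, L) → 10[q2]01□
Step 7: δ(q2, 0) = (q2, 0, L) → 1[q2]001□
Step 8: δ(q2, 0) = (q2, 0, L) → [q2]1001□
Step 9: δ(q2, 1) = (q2, 1, L) → [q2]□1001□
Step 10: δ(q2, □) = (qA, □, R) → □[qA]1001□

The machine reaches the accept state qA and halts.

Answer: Accept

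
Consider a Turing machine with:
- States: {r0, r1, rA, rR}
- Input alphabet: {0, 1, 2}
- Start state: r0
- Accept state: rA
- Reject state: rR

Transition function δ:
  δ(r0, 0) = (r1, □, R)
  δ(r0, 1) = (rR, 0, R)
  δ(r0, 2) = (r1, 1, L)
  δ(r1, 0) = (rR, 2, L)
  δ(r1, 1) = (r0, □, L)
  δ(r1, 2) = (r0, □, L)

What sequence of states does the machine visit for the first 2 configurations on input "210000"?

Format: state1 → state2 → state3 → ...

Execution trace:
Initial: [r0]210000
Step 1: δ(r0, 2) = (r1, 1, L) → [r1]□110000

No transition is defined for δ(r1, □). By convention the machine halts and rejects.

State sequence: r0 → r1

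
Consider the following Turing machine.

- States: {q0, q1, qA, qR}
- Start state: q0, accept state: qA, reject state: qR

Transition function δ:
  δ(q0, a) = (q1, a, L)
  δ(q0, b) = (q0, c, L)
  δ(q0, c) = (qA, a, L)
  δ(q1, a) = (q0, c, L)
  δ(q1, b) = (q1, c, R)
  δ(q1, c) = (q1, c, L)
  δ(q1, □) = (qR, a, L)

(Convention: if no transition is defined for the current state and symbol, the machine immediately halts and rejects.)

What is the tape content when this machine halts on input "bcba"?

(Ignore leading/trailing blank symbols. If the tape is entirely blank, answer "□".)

Execution trace:
Initial: [q0]bcba
Step 1: δ(q0, b) = (q0, c, L) → [q0]□ccba

No transition is defined for δ(q0, □). By convention the machine halts and rejects.

Final tape (ignoring leading/trailing blanks): ccba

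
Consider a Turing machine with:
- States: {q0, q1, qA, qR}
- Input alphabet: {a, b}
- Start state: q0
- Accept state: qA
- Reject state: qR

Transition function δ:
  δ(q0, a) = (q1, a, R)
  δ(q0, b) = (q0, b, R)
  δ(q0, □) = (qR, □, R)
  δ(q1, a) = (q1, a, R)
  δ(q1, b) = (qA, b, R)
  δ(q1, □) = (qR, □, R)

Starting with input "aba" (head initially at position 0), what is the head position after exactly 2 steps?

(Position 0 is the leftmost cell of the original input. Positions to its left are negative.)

Execution trace (head position shown):
Step 0: [q0]aba  (head at position 0)
Step 1: move right → a[q1]ba  (head at position 1)
Step 2: move right → ab[qA]a  (head at position 2)

After 2 steps, the head is at position 2.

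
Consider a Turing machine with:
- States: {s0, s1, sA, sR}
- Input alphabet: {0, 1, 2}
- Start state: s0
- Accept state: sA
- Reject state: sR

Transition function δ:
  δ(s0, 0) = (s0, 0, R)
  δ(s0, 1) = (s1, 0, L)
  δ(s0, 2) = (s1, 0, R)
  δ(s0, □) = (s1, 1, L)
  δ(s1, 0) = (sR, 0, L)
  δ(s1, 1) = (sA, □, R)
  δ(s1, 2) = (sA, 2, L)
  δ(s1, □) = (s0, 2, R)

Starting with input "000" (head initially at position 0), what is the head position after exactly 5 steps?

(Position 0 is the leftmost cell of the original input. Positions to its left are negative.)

Execution trace (head position shown):
Step 0: [s0]000  (head at position 0)
Step 1: move right → 0[s0]00  (head at position 1)
Step 2: move right → 00[s0]0  (head at position 2)
Step 3: move right → 000[s0]□  (head at position 3)
Step 4: move left → 00[s1]01  (head at position 2)
Step 5: move left → 0[sR]001  (head at position 1)

After 5 steps, the head is at position 1.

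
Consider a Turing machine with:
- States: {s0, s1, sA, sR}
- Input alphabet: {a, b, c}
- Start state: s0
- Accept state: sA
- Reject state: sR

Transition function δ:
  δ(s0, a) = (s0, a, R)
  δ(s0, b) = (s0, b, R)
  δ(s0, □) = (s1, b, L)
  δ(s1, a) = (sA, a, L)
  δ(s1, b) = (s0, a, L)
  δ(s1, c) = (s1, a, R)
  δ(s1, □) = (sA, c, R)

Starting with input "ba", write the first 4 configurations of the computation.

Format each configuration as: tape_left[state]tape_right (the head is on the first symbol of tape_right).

Transitions applied:
Step 1: δ(s0, b) = (s0, b, R)
Step 2: δ(s0, a) = (s0, a, R)
Step 3: δ(s0, □) = (s1, b, L)

The first 4 configurations are:
[s0]ba ⊢ b[s0]a ⊢ ba[s0]□ ⊢ b[s1]ab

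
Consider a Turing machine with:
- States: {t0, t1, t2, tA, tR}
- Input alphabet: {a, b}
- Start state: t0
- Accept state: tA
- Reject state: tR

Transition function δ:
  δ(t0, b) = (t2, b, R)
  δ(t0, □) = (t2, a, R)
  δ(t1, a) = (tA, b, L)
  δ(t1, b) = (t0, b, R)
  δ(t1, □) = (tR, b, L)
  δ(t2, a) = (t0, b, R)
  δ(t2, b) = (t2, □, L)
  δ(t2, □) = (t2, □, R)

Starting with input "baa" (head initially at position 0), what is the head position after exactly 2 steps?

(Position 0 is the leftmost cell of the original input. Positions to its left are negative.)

Execution trace (head position shown):
Step 0: [t0]baa  (head at position 0)
Step 1: move right → b[t2]aa  (head at position 1)
Step 2: move right → bb[t0]a  (head at position 2)

After 2 steps, the head is at position 2.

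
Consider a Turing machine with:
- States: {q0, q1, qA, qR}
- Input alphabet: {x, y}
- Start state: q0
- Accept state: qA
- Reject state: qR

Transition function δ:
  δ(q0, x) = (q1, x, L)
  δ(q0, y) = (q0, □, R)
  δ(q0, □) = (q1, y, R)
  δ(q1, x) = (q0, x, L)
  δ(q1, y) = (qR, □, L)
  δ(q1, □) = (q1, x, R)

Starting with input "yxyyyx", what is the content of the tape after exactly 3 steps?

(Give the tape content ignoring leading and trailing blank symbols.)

Execution trace:
Initial: [q0]yxyyyx
Step 1: δ(q0, y) = (q0, □, R) → □[q0]xyyyx
Step 2: δ(q0, x) = (q1, x, L) → [q1]□xyyyx
Step 3: δ(q1, □) = (q1, x, R) → x[q1]xyyyx

After 3 steps, the tape (ignoring leading/trailing blanks) is: xxyyyx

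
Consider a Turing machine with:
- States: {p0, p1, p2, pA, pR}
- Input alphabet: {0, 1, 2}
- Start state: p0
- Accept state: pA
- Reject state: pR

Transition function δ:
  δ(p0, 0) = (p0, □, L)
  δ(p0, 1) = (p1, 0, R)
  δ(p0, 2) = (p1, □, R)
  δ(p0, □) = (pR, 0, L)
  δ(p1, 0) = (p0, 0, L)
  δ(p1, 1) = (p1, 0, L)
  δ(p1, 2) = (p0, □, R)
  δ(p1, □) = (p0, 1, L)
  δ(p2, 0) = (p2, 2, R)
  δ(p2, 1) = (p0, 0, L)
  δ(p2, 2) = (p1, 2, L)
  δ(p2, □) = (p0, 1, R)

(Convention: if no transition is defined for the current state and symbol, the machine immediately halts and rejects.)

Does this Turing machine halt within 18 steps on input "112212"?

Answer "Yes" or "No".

Execution trace:
Initial: [p0]112212
Step 1: δ(p0, 1) = (p1, 0, R) → 0[p1]12212
Step 2: δ(p1, 1) = (p1, 0, L) → [p1]002212
Step 3: δ(p1, 0) = (p0, 0, L) → [p0]□002212
Step 4: δ(p0, □) = (pR, 0, L) → [pR]□0002212

The machine reaches the reject state pR and halts.
The machine halted after 4 steps (within the 18-step bound).

Answer: Yes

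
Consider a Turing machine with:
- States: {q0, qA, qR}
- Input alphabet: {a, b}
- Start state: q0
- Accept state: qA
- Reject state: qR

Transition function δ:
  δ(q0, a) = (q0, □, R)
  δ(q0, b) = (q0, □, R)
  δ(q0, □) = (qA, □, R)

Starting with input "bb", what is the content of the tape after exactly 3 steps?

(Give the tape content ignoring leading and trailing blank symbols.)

Execution trace:
Initial: [q0]bb
Step 1: δ(q0, b) = (q0, □, R) → □[q0]b
Step 2: δ(q0, b) = (q0, □, R) → □□[q0]□
Step 3: δ(q0, □) = (qA, □, R) → □□□[qA]□

The machine reaches the accept state qA and halts.

After 3 steps, the tape (ignoring leading/trailing blanks) is: □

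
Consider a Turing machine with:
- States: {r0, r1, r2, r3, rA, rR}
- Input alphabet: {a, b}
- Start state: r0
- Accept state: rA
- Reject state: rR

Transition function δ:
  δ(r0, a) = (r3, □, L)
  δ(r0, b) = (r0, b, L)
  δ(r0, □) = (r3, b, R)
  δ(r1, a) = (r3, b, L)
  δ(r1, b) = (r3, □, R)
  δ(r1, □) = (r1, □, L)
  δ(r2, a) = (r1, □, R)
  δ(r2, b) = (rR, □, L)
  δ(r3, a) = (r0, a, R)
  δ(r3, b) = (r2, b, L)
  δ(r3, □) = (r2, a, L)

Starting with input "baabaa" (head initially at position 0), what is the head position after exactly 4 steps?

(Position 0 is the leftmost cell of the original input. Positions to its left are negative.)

Execution trace (head position shown):
Step 0: [r0]baabaa  (head at position 0)
Step 1: move left → [r0]□baabaa  (head at position -1)
Step 2: move right → b[r3]baabaa  (head at position 0)
Step 3: move left → [r2]bbaabaa  (head at position -1)
Step 4: move left → [rR]□□baabaa  (head at position -2)

After 4 steps, the head is at position -2.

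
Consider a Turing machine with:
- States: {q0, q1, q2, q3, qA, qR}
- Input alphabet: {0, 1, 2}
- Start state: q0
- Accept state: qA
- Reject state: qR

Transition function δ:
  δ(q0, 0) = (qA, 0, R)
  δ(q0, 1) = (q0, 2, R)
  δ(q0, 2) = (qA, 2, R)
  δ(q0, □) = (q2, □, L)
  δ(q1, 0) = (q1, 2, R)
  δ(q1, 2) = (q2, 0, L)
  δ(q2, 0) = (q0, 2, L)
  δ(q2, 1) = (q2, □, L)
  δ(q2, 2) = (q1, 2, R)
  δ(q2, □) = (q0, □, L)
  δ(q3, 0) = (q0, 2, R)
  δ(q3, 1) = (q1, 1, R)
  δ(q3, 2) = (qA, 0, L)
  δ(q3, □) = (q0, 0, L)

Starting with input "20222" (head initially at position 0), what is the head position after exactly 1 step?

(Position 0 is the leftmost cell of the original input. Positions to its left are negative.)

Execution trace (head position shown):
Step 0: [q0]20222  (head at position 0)
Step 1: move right → 2[qA]0222  (head at position 1)

After 1 step, the head is at position 1.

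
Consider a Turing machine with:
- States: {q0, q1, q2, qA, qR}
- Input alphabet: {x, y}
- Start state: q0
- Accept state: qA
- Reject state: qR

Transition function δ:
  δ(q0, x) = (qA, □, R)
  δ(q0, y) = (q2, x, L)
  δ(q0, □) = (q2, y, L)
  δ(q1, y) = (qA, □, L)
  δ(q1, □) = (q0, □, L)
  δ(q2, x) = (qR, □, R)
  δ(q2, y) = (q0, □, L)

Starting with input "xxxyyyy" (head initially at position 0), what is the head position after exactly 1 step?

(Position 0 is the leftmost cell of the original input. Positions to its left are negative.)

Execution trace (head position shown):
Step 0: [q0]xxxyyyy  (head at position 0)
Step 1: move right → □[qA]xxyyyy  (head at position 1)

After 1 step, the head is at position 1.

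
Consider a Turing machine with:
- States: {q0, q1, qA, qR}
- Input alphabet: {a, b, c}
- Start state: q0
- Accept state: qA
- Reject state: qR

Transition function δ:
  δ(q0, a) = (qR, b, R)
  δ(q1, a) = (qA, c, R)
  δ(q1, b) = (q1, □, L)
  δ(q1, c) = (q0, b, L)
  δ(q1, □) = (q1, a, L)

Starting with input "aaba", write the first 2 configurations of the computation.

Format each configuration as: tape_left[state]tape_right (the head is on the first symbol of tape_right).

Transitions applied:
Step 1: δ(q0, a) = (qR, b, R)

The first 2 configurations are:
[q0]aaba ⊢ b[qR]aba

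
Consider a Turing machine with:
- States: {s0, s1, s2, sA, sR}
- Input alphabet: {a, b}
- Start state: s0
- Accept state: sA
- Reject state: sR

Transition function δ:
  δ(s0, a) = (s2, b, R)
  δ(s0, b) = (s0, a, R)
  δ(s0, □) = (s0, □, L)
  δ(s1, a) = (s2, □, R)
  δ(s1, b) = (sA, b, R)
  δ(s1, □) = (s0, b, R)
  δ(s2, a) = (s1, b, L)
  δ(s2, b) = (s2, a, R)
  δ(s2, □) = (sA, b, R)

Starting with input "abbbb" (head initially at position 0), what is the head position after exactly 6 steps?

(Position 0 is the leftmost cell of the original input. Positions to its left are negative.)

Execution trace (head position shown):
Step 0: [s0]abbbb  (head at position 0)
Step 1: move right → b[s2]bbbb  (head at position 1)
Step 2: move right → ba[s2]bbb  (head at position 2)
Step 3: move right → baa[s2]bb  (head at position 3)
Step 4: move right → baaa[s2]b  (head at position 4)
Step 5: move right → baaaa[s2]□  (head at position 5)
Step 6: move right → baaaab[sA]□  (head at position 6)

After 6 steps, the head is at position 6.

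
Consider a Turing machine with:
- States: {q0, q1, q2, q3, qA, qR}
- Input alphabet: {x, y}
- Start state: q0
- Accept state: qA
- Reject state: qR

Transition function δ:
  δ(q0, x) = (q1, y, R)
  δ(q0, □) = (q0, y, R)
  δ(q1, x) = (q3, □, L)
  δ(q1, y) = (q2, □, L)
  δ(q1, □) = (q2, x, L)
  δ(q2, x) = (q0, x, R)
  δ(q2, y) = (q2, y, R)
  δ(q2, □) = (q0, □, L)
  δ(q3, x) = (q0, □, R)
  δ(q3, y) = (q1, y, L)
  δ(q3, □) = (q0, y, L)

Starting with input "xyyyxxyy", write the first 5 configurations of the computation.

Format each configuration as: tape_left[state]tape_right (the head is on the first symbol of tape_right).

Transitions applied:
Step 1: δ(q0, x) = (q1, y, R)
Step 2: δ(q1, y) = (q2, □, L)
Step 3: δ(q2, y) = (q2, y, R)
Step 4: δ(q2, □) = (q0, □, L)

The first 5 configurations are:
[q0]xyyyxxyy ⊢ y[q1]yyyxxyy ⊢ [q2]y□yyxxyy ⊢ y[q2]□yyxxyy ⊢ [q0]y□yyxxyy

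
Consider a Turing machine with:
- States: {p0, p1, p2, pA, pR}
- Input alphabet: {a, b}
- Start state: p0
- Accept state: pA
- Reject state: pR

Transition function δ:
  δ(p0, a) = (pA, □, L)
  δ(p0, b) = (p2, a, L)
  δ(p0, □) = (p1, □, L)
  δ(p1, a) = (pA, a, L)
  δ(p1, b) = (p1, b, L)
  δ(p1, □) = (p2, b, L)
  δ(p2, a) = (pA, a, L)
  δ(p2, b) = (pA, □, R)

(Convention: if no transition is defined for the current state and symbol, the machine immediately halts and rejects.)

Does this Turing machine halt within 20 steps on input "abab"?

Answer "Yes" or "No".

Execution trace:
Initial: [p0]abab
Step 1: δ(p0, a) = (pA, □, L) → [pA]□□bab

The machine reaches the accept state pA and halts.
The machine halted after 1 step (within the 20-step bound).

Answer: Yes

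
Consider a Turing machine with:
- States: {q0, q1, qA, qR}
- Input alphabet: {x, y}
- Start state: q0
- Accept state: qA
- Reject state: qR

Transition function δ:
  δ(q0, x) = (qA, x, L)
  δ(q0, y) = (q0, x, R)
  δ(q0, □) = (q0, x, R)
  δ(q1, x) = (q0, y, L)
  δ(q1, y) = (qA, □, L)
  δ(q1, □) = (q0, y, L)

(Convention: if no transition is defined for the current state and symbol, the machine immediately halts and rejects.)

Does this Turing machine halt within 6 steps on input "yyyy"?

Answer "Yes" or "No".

Execution trace:
Initial: [q0]yyyy
Step 1: δ(q0, y) = (q0, x, R) → x[q0]yyy
Step 2: δ(q0, y) = (q0, x, R) → xx[q0]yy
Step 3: δ(q0, y) = (q0, x, R) → xxx[q0]y
Step 4: δ(q0, y) = (q0, x, R) → xxxx[q0]□
Step 5: δ(q0, □) = (q0, x, R) → xxxxx[q0]□
Step 6: δ(q0, □) = (q0, x, R) → xxxxxx[q0]□

The machine has not reached a halting state after 6 steps.
The machine did not halt within the 6-step bound.

Answer: No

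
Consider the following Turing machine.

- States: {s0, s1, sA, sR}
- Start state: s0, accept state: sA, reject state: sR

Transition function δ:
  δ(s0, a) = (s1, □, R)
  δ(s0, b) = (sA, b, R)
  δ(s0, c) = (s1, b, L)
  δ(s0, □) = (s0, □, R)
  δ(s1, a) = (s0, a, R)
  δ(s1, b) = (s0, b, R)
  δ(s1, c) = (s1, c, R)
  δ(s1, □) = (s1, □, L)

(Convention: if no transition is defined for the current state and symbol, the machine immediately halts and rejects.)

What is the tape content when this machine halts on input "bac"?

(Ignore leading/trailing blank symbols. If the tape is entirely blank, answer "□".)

Execution trace:
Initial: [s0]bac
Step 1: δ(s0, b) = (sA, b, R) → b[sA]ac

The machine reaches the accept state sA and halts.

Final tape (ignoring leading/trailing blanks): bac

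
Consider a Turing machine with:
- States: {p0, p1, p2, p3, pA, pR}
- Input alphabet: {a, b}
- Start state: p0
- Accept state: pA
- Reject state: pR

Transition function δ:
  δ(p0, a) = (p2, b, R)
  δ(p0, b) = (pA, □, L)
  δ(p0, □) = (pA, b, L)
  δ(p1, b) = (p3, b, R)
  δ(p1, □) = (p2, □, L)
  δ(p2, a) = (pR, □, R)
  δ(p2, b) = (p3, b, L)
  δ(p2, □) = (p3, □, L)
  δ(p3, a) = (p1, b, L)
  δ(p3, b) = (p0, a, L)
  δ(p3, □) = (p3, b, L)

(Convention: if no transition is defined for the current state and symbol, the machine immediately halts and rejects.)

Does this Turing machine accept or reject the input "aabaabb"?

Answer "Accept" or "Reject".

Execution trace:
Initial: [p0]aabaabb
Step 1: δ(p0, a) = (p2, b, R) → b[p2]abaabb
Step 2: δ(p2, a) = (pR, □, R) → b□[pR]baabb

The machine reaches the reject state pR and halts.

Answer: Reject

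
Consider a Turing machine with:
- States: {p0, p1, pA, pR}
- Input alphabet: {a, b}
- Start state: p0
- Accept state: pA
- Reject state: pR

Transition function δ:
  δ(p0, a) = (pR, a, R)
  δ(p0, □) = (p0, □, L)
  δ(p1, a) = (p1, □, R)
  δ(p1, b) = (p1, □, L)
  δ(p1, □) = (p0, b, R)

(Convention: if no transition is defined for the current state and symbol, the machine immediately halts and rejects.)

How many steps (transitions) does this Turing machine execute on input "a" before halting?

Execution trace:
Initial: [p0]a
Step 1: δ(p0, a) = (pR, a, R) → a[pR]□

The machine reaches the reject state pR and halts.

The machine executed 1 step before halting.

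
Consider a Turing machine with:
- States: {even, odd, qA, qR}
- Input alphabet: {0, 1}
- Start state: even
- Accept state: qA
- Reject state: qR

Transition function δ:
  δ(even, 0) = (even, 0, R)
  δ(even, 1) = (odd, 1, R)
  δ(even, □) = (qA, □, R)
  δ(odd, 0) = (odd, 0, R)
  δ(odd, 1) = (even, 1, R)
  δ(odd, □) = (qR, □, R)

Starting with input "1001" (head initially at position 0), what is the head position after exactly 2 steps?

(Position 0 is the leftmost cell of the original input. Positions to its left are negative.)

Execution trace (head position shown):
Step 0: [even]1001  (head at position 0)
Step 1: move right → 1[odd]001  (head at position 1)
Step 2: move right → 10[odd]01  (head at position 2)

After 2 steps, the head is at position 2.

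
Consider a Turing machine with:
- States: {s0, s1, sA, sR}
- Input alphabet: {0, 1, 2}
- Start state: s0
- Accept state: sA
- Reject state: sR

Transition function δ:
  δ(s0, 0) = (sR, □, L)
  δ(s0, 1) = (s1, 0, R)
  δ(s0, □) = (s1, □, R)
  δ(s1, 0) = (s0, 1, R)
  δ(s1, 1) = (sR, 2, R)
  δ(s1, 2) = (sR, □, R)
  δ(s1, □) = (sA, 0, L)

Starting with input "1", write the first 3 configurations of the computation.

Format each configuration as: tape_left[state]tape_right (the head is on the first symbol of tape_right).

Transitions applied:
Step 1: δ(s0, 1) = (s1, 0, R)
Step 2: δ(s1, □) = (sA, 0, L)

The first 3 configurations are:
[s0]1 ⊢ 0[s1]□ ⊢ [sA]00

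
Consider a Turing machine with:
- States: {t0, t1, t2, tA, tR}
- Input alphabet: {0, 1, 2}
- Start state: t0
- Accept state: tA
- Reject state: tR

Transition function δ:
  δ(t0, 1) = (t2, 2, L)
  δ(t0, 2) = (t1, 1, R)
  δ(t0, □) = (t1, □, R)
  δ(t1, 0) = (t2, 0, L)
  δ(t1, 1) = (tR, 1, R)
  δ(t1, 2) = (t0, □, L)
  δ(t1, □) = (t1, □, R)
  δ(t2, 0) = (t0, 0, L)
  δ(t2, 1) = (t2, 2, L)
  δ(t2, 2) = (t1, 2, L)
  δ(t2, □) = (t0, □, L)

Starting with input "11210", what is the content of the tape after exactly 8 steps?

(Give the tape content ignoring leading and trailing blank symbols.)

Execution trace:
Initial: [t0]11210
Step 1: δ(t0, 1) = (t2, 2, L) → [t2]□21210
Step 2: δ(t2, □) = (t0, □, L) → [t0]□□21210
Step 3: δ(t0, □) = (t1, □, R) → □[t1]□21210
Step 4: δ(t1, □) = (t1, □, R) → □□[t1]21210
Step 5: δ(t1, 2) = (t0, □, L) → □[t0]□□1210
Step 6: δ(t0, □) = (t1, □, R) → □□[t1]□1210
Step 7: δ(t1, □) = (t1, □, R) → □□□[t1]1210
Step 8: δ(t1, 1) = (tR, 1, R) → □□□1[tR]210

The machine reaches the reject state tR and halts.

After 8 steps, the tape (ignoring leading/trailing blanks) is: 1210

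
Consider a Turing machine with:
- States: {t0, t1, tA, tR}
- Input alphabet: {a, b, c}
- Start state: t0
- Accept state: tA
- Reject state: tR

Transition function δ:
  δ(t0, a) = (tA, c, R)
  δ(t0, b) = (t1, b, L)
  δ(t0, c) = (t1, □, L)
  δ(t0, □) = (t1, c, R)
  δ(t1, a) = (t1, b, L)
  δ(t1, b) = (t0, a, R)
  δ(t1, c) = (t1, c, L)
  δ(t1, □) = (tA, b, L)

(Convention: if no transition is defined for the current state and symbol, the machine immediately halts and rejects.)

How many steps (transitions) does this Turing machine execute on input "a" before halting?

Execution trace:
Initial: [t0]a
Step 1: δ(t0, a) = (tA, c, R) → c[tA]□

The machine reaches the accept state tA and halts.

The machine executed 1 step before halting.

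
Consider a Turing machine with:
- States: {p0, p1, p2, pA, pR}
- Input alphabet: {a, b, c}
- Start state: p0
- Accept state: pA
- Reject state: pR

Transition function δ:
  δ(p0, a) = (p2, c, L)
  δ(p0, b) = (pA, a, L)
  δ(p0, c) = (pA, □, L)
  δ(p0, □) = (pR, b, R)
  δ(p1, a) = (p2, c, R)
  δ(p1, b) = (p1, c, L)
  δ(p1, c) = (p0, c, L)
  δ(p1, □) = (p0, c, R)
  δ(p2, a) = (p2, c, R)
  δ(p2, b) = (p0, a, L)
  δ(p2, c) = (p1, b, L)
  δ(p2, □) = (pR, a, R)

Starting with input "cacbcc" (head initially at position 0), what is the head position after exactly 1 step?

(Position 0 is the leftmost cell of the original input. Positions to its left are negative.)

Execution trace (head position shown):
Step 0: [p0]cacbcc  (head at position 0)
Step 1: move left → [pA]□□acbcc  (head at position -1)

After 1 step, the head is at position -1.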